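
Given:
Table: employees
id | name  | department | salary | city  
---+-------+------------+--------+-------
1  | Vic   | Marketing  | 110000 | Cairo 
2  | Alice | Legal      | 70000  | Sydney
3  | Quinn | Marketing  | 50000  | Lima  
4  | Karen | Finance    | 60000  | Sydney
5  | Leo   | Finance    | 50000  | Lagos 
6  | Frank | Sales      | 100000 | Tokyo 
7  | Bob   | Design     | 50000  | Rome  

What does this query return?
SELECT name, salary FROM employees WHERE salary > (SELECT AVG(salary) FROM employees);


Subquery: AVG(salary) = 70000.0
Filtering: salary > 70000.0
  Vic (110000) -> MATCH
  Frank (100000) -> MATCH


2 rows:
Vic, 110000
Frank, 100000


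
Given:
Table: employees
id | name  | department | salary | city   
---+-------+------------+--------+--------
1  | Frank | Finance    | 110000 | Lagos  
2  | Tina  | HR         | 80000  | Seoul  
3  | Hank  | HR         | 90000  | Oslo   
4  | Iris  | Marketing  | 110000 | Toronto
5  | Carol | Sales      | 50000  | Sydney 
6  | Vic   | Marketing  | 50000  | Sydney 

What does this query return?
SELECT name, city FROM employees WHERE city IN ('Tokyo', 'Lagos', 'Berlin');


Filtering: city IN ('Tokyo', 'Lagos', 'Berlin')
Matching: 1 rows

1 rows:
Frank, Lagos


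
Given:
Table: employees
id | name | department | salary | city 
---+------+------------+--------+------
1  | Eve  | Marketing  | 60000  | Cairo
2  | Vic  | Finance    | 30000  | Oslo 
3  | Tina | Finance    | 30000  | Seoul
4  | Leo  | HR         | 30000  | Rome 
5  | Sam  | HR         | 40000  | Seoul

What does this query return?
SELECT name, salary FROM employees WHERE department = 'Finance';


Filtering: department = 'Finance'
Matching rows: 2

2 rows:
Vic, 30000
Tina, 30000


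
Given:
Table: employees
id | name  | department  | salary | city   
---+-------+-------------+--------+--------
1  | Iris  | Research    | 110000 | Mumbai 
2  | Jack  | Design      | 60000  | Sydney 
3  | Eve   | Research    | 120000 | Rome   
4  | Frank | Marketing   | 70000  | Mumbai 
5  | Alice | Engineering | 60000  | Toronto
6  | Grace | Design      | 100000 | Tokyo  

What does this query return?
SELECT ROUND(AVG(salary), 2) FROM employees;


SUM(salary) = 520000
COUNT = 6
ROUND(AVG, 2) = ROUND(520000 / 6, 2) = 86666.67

86666.67


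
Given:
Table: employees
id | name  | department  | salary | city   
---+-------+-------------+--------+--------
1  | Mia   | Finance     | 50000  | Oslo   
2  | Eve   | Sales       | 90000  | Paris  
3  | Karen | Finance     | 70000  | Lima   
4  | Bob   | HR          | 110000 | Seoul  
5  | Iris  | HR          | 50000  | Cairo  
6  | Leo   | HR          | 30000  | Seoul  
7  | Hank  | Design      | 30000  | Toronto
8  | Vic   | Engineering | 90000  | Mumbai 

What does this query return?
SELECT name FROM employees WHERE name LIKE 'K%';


LIKE 'K%' matches names starting with 'K'
Matching: 1

1 rows:
Karen


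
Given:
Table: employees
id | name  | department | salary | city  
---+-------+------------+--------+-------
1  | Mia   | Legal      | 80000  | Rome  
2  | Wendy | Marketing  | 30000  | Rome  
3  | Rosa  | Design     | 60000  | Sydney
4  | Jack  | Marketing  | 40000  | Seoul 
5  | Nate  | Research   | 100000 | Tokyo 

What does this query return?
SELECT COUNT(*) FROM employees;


COUNT(*) counts all rows

5


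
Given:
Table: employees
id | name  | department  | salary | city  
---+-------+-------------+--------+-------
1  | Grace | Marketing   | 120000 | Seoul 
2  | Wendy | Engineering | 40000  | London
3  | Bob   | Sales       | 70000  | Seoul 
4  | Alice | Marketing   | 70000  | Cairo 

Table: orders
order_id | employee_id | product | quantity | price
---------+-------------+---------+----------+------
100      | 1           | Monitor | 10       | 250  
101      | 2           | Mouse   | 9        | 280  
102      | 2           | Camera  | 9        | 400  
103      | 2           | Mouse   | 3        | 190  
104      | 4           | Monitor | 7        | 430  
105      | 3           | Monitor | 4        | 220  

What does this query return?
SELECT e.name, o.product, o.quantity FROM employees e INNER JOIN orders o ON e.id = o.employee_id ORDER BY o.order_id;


Joining employees.id = orders.employee_id:
  employee Grace (id=1) -> order Monitor
  employee Wendy (id=2) -> order Mouse
  employee Wendy (id=2) -> order Camera
  employee Wendy (id=2) -> order Mouse
  employee Alice (id=4) -> order Monitor
  employee Bob (id=3) -> order Monitor


6 rows:
Grace, Monitor, 10
Wendy, Mouse, 9
Wendy, Camera, 9
Wendy, Mouse, 3
Alice, Monitor, 7
Bob, Monitor, 4


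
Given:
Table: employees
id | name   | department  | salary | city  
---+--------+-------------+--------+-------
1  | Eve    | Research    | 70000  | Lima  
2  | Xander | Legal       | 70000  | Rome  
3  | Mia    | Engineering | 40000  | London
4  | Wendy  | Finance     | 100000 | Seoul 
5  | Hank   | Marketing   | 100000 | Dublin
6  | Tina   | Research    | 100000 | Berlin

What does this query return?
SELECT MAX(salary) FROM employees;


Salaries: 70000, 70000, 40000, 100000, 100000, 100000
MAX = 100000

100000


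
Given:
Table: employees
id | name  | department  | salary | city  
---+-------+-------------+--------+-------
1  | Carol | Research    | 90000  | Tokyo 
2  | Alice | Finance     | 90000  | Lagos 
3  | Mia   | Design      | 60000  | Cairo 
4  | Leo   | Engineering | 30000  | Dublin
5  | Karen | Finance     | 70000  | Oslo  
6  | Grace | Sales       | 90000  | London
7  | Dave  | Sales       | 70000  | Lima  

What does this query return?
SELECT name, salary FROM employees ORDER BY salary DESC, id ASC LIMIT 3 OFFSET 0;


Sort by salary DESC (id ASC tiebreak), then skip 0 and take 3
Rows 1 through 3

3 rows:
Carol, 90000
Alice, 90000
Grace, 90000


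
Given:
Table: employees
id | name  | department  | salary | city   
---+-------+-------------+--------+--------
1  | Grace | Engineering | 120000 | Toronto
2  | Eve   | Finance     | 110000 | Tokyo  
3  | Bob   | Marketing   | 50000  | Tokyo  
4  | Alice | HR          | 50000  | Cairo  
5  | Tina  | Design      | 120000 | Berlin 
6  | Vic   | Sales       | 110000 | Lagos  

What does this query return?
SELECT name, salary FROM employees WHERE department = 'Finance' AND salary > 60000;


Filtering: department = 'Finance' AND salary > 60000
Matching: 1 rows

1 rows:
Eve, 110000


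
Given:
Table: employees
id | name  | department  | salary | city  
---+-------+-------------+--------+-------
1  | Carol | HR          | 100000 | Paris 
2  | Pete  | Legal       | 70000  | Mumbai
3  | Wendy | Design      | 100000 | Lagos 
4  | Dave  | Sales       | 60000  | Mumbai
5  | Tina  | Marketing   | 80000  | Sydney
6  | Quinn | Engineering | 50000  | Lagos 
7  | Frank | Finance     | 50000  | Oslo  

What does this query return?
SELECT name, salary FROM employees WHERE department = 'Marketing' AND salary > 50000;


Filtering: department = 'Marketing' AND salary > 50000
Matching: 1 rows

1 rows:
Tina, 80000


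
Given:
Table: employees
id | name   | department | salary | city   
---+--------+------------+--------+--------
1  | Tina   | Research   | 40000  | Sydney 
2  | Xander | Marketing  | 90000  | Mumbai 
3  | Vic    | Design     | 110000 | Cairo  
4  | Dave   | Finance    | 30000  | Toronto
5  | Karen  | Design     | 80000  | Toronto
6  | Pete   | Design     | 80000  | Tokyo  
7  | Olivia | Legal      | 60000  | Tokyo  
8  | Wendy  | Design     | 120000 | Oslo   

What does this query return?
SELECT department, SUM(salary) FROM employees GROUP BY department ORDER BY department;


Summing salary within each department:
  Design: 110000 + 80000 + 80000 + 120000 = 390000
  Finance: 30000 = 30000
  Legal: 60000 = 60000
  Marketing: 90000 = 90000
  Research: 40000 = 40000


5 groups:
Design, 390000
Finance, 30000
Legal, 60000
Marketing, 90000
Research, 40000


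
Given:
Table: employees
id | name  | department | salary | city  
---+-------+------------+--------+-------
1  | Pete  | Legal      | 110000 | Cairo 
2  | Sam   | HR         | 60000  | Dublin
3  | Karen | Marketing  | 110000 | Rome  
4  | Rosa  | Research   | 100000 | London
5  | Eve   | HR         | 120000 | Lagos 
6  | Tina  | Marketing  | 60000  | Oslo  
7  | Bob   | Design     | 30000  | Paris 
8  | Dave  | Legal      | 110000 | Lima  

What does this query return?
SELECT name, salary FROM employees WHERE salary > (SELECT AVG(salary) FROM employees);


Subquery: AVG(salary) = 87500.0
Filtering: salary > 87500.0
  Pete (110000) -> MATCH
  Karen (110000) -> MATCH
  Rosa (100000) -> MATCH
  Eve (120000) -> MATCH
  Dave (110000) -> MATCH


5 rows:
Pete, 110000
Karen, 110000
Rosa, 100000
Eve, 120000
Dave, 110000


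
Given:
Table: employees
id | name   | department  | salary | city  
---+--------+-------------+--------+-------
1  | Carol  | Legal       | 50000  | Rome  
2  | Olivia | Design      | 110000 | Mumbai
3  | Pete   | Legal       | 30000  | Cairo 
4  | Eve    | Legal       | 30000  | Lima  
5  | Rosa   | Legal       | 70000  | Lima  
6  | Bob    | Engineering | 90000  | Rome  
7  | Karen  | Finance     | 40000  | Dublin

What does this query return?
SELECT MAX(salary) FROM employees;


Salaries: 50000, 110000, 30000, 30000, 70000, 90000, 40000
MAX = 110000

110000


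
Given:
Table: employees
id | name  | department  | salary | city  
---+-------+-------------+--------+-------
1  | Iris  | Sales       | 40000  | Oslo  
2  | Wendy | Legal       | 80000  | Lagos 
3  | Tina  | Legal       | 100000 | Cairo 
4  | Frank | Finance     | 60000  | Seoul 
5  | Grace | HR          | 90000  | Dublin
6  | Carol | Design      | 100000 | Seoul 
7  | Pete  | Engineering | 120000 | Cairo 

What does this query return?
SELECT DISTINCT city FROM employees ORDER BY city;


All 'city' values (row order): Oslo, Lagos, Cairo, Seoul, Dublin, Seoul, Cairo
Removing duplicates leaves 5 unique value(s).

5 values:
Cairo
Dublin
Lagos
Oslo
Seoul


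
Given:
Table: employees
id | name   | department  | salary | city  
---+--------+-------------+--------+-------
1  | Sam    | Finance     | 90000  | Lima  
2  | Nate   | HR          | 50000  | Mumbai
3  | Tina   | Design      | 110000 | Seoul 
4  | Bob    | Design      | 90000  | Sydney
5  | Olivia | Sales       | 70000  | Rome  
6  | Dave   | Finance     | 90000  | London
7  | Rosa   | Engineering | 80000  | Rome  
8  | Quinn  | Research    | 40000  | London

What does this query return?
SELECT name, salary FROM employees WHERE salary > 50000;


Filtering: salary > 50000
Matching: 6 rows

6 rows:
Sam, 90000
Tina, 110000
Bob, 90000
Olivia, 70000
Dave, 90000
Rosa, 80000


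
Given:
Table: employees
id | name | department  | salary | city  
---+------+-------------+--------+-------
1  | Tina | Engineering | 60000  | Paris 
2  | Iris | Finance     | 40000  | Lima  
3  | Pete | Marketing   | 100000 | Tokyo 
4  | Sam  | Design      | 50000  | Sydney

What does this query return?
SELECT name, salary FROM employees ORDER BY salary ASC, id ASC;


Sorting by salary ASC, then id ASC for ties

4 rows:
Iris, 40000
Sam, 50000
Tina, 60000
Pete, 100000


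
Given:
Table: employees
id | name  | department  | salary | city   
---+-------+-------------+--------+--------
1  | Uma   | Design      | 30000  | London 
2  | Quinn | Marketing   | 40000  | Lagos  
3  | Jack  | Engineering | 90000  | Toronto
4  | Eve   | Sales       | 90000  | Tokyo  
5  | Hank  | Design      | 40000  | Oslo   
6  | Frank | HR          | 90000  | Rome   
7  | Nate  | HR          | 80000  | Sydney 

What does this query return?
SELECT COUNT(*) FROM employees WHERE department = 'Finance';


Counting rows where department = 'Finance'


0


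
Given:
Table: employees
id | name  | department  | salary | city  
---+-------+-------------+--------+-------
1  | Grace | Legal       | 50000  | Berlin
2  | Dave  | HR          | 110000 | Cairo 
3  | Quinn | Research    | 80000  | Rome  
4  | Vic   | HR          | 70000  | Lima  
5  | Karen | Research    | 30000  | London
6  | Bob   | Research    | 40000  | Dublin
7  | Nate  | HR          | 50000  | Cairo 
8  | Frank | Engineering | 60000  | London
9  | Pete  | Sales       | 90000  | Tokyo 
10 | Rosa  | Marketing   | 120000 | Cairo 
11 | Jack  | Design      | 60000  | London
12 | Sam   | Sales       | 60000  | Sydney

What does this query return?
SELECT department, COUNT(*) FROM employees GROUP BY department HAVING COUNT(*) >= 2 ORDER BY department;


Groups with count >= 2:
  HR: 3 -> PASS
  Research: 3 -> PASS
  Sales: 2 -> PASS
  Design: 1 -> filtered out
  Engineering: 1 -> filtered out
  Legal: 1 -> filtered out
  Marketing: 1 -> filtered out


3 groups:
HR, 3
Research, 3
Sales, 2


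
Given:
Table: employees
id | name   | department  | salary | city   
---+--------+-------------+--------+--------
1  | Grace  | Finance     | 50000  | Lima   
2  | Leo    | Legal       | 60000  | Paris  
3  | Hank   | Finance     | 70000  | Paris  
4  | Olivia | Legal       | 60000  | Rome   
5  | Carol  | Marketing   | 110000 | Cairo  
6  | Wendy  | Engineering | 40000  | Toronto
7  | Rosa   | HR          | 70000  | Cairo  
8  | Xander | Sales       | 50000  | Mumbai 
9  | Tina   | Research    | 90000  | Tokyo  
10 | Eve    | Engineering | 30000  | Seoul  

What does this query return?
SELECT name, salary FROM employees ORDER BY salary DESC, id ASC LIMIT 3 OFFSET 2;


Sort by salary DESC (id ASC tiebreak), then skip 2 and take 3
Rows 3 through 5

3 rows:
Hank, 70000
Rosa, 70000
Leo, 60000


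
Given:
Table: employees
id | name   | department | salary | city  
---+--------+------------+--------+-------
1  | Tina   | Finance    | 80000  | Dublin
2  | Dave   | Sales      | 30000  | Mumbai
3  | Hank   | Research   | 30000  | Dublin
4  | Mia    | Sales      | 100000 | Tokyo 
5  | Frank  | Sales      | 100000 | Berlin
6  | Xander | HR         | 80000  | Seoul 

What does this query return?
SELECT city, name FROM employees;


Projecting columns: city, name

6 rows:
Dublin, Tina
Mumbai, Dave
Dublin, Hank
Tokyo, Mia
Berlin, Frank
Seoul, Xander


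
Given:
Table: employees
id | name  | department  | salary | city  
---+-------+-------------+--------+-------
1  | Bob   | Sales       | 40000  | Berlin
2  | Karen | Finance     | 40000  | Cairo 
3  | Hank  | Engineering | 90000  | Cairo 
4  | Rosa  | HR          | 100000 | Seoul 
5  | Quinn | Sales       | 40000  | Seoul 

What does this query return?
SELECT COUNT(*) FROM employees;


COUNT(*) counts all rows

5


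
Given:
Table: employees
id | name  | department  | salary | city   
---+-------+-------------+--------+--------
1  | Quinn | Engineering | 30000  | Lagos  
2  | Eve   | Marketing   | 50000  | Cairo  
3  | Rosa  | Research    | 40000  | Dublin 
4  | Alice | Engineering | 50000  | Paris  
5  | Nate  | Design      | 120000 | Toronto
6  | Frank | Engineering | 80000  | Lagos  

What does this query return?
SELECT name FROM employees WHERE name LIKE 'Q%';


LIKE 'Q%' matches names starting with 'Q'
Matching: 1

1 rows:
Quinn


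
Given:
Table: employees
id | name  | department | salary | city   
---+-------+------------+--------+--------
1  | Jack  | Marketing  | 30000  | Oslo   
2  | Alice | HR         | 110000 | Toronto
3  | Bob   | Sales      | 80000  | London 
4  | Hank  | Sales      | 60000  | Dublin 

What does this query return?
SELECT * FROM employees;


SELECT * returns all 4 rows with all columns

4 rows:
1, Jack, Marketing, 30000, Oslo
2, Alice, HR, 110000, Toronto
3, Bob, Sales, 80000, London
4, Hank, Sales, 60000, Dublin


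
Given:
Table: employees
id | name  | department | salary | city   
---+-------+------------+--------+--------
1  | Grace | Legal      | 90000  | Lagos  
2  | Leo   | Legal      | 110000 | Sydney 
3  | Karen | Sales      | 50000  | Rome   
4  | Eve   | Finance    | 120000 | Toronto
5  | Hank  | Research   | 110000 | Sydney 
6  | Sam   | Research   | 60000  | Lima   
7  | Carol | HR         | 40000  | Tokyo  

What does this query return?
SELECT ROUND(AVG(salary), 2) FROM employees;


SUM(salary) = 580000
COUNT = 7
ROUND(AVG, 2) = ROUND(580000 / 7, 2) = 82857.14

82857.14


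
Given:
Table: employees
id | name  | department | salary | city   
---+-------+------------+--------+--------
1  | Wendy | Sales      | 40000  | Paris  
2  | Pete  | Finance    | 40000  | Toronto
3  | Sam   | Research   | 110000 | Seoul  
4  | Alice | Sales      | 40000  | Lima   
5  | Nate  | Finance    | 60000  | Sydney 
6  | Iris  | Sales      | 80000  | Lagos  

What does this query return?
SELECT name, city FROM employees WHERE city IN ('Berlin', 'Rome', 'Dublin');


Filtering: city IN ('Berlin', 'Rome', 'Dublin')
Matching: 0 rows

Empty result set (0 rows)


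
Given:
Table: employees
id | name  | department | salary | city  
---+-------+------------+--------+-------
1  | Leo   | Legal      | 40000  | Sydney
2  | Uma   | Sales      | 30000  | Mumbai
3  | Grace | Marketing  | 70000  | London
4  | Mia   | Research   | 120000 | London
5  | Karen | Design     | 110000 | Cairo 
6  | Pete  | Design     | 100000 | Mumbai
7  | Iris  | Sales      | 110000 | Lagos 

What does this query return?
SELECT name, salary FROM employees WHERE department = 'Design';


Filtering: department = 'Design'
Matching rows: 2

2 rows:
Karen, 110000
Pete, 100000


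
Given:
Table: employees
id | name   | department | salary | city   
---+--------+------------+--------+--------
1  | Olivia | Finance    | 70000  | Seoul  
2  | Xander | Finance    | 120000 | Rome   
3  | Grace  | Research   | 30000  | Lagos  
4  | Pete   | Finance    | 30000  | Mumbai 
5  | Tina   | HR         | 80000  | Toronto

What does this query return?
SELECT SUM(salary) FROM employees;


SUM(salary) = 70000 + 120000 + 30000 + 30000 + 80000 = 330000

330000


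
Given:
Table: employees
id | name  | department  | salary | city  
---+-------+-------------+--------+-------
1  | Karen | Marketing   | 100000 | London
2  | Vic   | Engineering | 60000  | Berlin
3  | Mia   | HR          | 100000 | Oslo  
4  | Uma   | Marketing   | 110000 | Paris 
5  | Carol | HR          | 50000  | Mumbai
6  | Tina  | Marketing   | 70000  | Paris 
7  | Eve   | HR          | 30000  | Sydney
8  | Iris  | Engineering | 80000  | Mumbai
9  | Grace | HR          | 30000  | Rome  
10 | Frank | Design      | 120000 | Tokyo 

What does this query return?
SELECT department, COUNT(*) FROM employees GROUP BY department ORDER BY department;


Assigning each row to its department group:
  Karen -> Marketing
  Vic -> Engineering
  Mia -> HR
  Uma -> Marketing
  Carol -> HR
  Tina -> Marketing
  Eve -> HR
  Iris -> Engineering
  Grace -> HR
  Frank -> Design


4 groups:
Design, 1
Engineering, 2
HR, 4
Marketing, 3


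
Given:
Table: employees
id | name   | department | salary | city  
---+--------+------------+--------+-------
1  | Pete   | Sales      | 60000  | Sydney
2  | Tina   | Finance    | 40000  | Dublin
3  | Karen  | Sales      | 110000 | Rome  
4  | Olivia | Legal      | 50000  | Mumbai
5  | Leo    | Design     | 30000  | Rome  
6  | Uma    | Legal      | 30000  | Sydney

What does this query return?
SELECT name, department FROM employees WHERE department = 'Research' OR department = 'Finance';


Filtering: department = 'Research' OR 'Finance'
Matching: 1 rows

1 rows:
Tina, Finance


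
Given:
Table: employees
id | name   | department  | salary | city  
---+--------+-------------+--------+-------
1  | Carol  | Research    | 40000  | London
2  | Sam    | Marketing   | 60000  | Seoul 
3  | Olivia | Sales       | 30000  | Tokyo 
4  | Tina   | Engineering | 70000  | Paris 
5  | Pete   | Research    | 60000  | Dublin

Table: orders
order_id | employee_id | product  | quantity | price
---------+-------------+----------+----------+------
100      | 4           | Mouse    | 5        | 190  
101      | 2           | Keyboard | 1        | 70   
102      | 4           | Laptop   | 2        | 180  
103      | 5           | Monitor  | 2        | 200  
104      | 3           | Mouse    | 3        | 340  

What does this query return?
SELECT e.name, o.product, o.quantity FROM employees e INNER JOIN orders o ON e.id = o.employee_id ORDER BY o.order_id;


Joining employees.id = orders.employee_id:
  employee Tina (id=4) -> order Mouse
  employee Sam (id=2) -> order Keyboard
  employee Tina (id=4) -> order Laptop
  employee Pete (id=5) -> order Monitor
  employee Olivia (id=3) -> order Mouse


5 rows:
Tina, Mouse, 5
Sam, Keyboard, 1
Tina, Laptop, 2
Pete, Monitor, 2
Olivia, Mouse, 3


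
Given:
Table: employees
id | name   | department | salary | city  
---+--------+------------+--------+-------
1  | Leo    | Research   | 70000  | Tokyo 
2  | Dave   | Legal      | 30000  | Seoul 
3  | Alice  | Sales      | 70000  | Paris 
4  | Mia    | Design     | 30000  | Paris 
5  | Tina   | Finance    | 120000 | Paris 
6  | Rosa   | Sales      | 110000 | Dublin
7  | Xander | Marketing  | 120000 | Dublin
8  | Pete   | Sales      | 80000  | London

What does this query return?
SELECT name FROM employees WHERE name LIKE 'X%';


LIKE 'X%' matches names starting with 'X'
Matching: 1

1 rows:
Xander


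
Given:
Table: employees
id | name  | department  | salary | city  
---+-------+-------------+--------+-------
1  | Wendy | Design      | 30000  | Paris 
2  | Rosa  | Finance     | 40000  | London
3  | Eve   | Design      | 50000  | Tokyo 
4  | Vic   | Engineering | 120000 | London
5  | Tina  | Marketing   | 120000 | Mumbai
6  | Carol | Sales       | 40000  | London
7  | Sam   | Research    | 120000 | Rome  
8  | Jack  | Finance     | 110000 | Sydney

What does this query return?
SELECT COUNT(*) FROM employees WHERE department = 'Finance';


Counting rows where department = 'Finance'
  Rosa -> MATCH
  Jack -> MATCH


2


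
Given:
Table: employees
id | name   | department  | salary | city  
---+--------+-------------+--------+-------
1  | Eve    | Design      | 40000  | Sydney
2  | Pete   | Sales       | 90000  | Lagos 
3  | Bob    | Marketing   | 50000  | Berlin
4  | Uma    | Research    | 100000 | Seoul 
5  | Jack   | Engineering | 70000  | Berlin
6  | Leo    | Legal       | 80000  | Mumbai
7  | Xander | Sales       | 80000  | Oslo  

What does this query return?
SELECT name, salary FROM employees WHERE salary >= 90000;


Filtering: salary >= 90000
Matching: 2 rows

2 rows:
Pete, 90000
Uma, 100000


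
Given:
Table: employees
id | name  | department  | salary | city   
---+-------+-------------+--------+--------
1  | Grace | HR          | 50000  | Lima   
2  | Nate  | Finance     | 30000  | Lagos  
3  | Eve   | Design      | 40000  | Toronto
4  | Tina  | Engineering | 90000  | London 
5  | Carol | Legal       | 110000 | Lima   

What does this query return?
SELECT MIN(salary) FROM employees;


Salaries: 50000, 30000, 40000, 90000, 110000
MIN = 30000

30000


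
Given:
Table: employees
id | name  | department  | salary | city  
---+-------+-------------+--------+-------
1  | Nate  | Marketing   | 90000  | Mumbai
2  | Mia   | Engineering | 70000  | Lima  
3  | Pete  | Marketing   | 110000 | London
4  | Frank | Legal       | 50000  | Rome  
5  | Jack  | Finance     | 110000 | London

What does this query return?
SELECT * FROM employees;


SELECT * returns all 5 rows with all columns

5 rows:
1, Nate, Marketing, 90000, Mumbai
2, Mia, Engineering, 70000, Lima
3, Pete, Marketing, 110000, London
4, Frank, Legal, 50000, Rome
5, Jack, Finance, 110000, London


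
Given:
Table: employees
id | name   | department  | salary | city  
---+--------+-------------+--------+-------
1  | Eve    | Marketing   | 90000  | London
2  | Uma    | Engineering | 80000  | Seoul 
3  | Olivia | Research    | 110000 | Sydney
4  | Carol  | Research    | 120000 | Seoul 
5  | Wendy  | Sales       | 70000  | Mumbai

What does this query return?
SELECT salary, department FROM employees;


Projecting columns: salary, department

5 rows:
90000, Marketing
80000, Engineering
110000, Research
120000, Research
70000, Sales


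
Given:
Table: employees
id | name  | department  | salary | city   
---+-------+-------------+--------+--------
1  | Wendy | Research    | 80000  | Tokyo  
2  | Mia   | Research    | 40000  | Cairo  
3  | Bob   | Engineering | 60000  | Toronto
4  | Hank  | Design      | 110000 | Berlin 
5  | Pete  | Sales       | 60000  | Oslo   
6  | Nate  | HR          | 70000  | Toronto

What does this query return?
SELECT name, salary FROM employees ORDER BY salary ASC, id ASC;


Sorting by salary ASC, then id ASC for ties

6 rows:
Mia, 40000
Bob, 60000
Pete, 60000
Nate, 70000
Wendy, 80000
Hank, 110000


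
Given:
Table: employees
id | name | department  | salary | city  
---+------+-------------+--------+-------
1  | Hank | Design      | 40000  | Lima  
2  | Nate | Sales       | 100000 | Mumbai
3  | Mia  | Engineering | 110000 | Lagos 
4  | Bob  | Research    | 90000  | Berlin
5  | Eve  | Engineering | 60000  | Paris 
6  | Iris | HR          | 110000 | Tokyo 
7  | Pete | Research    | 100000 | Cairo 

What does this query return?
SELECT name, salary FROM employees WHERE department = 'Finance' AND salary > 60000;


Filtering: department = 'Finance' AND salary > 60000
Matching: 0 rows

Empty result set (0 rows)


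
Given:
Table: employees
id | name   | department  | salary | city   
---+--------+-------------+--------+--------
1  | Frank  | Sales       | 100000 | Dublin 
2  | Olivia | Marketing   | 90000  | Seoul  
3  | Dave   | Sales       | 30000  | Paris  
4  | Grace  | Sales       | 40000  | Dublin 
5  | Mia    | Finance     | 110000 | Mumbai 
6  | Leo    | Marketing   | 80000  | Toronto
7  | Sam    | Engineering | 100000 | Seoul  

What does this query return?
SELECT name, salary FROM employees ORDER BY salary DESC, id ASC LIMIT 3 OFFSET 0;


Sort by salary DESC (id ASC tiebreak), then skip 0 and take 3
Rows 1 through 3

3 rows:
Mia, 110000
Frank, 100000
Sam, 100000


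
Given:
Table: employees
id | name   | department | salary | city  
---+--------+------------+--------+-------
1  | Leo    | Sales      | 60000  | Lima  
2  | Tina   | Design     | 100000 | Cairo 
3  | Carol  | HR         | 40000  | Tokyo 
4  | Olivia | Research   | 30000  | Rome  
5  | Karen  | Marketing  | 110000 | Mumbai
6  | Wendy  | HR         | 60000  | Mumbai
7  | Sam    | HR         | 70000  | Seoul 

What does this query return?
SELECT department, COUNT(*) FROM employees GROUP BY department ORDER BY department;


Assigning each row to its department group:
  Leo -> Sales
  Tina -> Design
  Carol -> HR
  Olivia -> Research
  Karen -> Marketing
  Wendy -> HR
  Sam -> HR


5 groups:
Design, 1
HR, 3
Marketing, 1
Research, 1
Sales, 1


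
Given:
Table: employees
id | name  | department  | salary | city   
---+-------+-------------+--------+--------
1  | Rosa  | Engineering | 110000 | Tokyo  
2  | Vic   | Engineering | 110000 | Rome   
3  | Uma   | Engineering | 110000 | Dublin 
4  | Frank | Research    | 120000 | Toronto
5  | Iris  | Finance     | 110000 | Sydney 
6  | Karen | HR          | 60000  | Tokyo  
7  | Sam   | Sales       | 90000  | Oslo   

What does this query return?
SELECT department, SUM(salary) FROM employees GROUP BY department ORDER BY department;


Summing salary within each department:
  Engineering: 110000 + 110000 + 110000 = 330000
  Finance: 110000 = 110000
  HR: 60000 = 60000
  Research: 120000 = 120000
  Sales: 90000 = 90000


5 groups:
Engineering, 330000
Finance, 110000
HR, 60000
Research, 120000
Sales, 90000


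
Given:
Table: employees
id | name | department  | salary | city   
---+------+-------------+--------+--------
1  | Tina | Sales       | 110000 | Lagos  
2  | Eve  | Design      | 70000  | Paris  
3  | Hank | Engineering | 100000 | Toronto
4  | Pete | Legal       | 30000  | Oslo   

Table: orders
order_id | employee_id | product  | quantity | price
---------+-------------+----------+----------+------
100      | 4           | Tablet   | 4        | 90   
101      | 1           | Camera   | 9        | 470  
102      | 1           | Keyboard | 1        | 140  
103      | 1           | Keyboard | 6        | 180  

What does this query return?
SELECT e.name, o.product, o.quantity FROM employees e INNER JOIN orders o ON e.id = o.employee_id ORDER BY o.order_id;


Joining employees.id = orders.employee_id:
  employee Pete (id=4) -> order Tablet
  employee Tina (id=1) -> order Camera
  employee Tina (id=1) -> order Keyboard
  employee Tina (id=1) -> order Keyboard


4 rows:
Pete, Tablet, 4
Tina, Camera, 9
Tina, Keyboard, 1
Tina, Keyboard, 6


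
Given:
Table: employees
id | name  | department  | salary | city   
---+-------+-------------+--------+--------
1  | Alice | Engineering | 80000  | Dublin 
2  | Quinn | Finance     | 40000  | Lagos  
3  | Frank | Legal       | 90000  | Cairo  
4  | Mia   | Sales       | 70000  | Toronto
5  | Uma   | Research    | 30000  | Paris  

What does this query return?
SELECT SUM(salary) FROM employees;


SUM(salary) = 80000 + 40000 + 90000 + 70000 + 30000 = 310000

310000


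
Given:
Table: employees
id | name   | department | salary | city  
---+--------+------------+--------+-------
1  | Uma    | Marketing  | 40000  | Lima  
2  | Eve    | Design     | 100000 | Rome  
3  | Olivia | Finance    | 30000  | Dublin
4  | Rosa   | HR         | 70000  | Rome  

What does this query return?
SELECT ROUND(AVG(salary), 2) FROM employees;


SUM(salary) = 240000
COUNT = 4
ROUND(AVG, 2) = ROUND(240000 / 4, 2) = 60000.0

60000.0


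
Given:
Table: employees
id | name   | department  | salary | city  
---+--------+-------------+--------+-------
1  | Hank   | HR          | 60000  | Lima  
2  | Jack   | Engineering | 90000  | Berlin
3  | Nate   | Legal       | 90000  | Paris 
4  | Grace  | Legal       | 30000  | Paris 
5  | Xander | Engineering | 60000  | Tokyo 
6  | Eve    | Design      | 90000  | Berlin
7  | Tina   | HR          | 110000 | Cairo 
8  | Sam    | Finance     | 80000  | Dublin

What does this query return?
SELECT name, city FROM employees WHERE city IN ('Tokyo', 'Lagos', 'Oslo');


Filtering: city IN ('Tokyo', 'Lagos', 'Oslo')
Matching: 1 rows

1 rows:
Xander, Tokyo


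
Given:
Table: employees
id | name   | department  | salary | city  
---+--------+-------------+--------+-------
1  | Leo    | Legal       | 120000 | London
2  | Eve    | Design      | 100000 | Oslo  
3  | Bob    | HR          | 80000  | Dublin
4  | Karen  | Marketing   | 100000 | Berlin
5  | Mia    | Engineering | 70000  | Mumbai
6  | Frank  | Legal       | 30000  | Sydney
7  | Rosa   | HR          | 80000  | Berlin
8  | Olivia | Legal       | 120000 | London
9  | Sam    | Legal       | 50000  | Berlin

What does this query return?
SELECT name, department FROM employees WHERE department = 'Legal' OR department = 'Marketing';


Filtering: department = 'Legal' OR 'Marketing'
Matching: 5 rows

5 rows:
Leo, Legal
Karen, Marketing
Frank, Legal
Olivia, Legal
Sam, Legal


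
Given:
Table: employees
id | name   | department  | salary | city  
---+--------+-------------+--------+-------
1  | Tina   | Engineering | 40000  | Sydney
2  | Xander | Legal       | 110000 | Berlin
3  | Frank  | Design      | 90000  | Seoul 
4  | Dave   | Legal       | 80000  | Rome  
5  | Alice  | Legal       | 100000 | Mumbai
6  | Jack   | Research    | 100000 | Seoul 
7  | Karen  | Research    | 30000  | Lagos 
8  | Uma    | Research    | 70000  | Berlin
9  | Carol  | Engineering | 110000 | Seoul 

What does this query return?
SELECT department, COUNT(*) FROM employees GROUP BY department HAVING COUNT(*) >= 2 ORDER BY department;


Groups with count >= 2:
  Engineering: 2 -> PASS
  Legal: 3 -> PASS
  Research: 3 -> PASS
  Design: 1 -> filtered out


3 groups:
Engineering, 2
Legal, 3
Research, 3


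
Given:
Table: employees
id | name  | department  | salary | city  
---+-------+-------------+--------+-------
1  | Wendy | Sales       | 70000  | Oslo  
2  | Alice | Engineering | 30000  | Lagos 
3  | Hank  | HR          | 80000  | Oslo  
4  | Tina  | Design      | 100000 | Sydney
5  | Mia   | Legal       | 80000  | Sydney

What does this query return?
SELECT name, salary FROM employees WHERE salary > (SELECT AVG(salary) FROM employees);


Subquery: AVG(salary) = 72000.0
Filtering: salary > 72000.0
  Hank (80000) -> MATCH
  Tina (100000) -> MATCH
  Mia (80000) -> MATCH


3 rows:
Hank, 80000
Tina, 100000
Mia, 80000


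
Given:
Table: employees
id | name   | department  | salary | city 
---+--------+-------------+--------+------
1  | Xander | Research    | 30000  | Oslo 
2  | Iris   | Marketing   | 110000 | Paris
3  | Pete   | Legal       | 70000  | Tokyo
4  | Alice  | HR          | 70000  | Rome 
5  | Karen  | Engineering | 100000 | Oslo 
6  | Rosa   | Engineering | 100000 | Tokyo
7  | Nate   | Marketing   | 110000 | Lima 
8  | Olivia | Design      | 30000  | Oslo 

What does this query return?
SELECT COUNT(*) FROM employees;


COUNT(*) counts all rows

8


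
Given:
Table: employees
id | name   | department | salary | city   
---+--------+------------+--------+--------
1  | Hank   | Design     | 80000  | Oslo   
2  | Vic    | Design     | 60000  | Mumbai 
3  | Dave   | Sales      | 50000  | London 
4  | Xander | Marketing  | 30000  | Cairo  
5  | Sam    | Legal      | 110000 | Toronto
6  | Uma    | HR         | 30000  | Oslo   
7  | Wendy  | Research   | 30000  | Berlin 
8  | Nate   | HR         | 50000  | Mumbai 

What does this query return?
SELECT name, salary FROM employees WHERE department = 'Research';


Filtering: department = 'Research'
Matching rows: 1

1 rows:
Wendy, 30000


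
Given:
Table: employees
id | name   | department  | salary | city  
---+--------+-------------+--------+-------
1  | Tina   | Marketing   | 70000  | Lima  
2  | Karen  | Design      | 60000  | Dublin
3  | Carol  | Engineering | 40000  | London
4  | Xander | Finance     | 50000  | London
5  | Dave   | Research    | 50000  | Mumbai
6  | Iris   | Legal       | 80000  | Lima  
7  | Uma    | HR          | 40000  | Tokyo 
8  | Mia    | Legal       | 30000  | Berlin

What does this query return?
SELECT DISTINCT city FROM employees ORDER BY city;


All 'city' values (row order): Lima, Dublin, London, London, Mumbai, Lima, Tokyo, Berlin
Removing duplicates leaves 6 unique value(s).

6 values:
Berlin
Dublin
Lima
London
Mumbai
Tokyo


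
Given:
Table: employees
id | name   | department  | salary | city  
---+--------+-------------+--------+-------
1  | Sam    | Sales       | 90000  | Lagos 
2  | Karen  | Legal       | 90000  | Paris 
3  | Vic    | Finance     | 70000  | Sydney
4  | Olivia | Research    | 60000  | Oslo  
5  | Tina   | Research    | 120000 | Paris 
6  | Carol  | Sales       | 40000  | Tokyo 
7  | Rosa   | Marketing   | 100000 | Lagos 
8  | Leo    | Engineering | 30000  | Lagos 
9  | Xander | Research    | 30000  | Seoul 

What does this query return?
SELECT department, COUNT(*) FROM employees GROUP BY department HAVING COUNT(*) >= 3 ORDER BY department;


Groups with count >= 3:
  Research: 3 -> PASS
  Engineering: 1 -> filtered out
  Finance: 1 -> filtered out
  Legal: 1 -> filtered out
  Marketing: 1 -> filtered out
  Sales: 2 -> filtered out


1 groups:
Research, 3


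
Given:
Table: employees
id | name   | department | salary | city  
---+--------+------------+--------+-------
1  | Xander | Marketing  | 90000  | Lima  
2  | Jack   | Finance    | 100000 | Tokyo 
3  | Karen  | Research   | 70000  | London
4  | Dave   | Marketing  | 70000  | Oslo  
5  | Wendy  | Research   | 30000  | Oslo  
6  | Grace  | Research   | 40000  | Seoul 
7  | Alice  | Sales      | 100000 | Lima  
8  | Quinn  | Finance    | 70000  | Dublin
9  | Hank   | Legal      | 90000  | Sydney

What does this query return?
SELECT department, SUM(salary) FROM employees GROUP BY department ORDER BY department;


Summing salary within each department:
  Finance: 100000 + 70000 = 170000
  Legal: 90000 = 90000
  Marketing: 90000 + 70000 = 160000
  Research: 70000 + 30000 + 40000 = 140000
  Sales: 100000 = 100000


5 groups:
Finance, 170000
Legal, 90000
Marketing, 160000
Research, 140000
Sales, 100000


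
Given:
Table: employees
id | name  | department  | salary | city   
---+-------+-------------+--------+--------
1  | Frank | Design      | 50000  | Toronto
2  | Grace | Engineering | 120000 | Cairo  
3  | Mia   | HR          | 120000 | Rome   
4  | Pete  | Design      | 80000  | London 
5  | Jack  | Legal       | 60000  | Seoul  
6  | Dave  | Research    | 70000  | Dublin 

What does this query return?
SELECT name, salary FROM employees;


Projecting columns: name, salary

6 rows:
Frank, 50000
Grace, 120000
Mia, 120000
Pete, 80000
Jack, 60000
Dave, 70000


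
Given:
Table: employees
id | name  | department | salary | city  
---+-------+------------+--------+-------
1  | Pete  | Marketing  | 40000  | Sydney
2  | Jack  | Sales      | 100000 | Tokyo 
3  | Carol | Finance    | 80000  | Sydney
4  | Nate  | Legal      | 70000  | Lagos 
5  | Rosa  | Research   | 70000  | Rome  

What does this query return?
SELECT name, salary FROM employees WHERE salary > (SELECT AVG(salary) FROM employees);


Subquery: AVG(salary) = 72000.0
Filtering: salary > 72000.0
  Jack (100000) -> MATCH
  Carol (80000) -> MATCH


2 rows:
Jack, 100000
Carol, 80000


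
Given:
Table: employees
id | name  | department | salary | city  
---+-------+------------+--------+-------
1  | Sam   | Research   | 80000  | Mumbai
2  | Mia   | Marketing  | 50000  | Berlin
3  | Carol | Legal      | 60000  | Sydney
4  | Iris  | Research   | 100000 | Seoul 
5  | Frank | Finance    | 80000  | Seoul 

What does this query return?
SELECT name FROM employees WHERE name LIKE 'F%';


LIKE 'F%' matches names starting with 'F'
Matching: 1

1 rows:
Frank


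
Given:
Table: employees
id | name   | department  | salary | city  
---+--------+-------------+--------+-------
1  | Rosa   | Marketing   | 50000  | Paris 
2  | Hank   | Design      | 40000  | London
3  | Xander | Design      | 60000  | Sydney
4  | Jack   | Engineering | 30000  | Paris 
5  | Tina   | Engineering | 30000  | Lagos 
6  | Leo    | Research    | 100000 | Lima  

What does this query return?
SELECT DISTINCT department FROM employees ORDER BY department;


All 'department' values (row order): Marketing, Design, Design, Engineering, Engineering, Research
Removing duplicates leaves 4 unique value(s).

4 values:
Design
Engineering
Marketing
Research


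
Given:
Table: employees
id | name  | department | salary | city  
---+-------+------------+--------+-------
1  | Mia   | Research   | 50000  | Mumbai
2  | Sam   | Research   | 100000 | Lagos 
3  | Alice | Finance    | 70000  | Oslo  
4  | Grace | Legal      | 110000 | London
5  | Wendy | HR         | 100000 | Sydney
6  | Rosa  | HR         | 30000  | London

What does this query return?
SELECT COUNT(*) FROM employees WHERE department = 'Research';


Counting rows where department = 'Research'
  Mia -> MATCH
  Sam -> MATCH


2


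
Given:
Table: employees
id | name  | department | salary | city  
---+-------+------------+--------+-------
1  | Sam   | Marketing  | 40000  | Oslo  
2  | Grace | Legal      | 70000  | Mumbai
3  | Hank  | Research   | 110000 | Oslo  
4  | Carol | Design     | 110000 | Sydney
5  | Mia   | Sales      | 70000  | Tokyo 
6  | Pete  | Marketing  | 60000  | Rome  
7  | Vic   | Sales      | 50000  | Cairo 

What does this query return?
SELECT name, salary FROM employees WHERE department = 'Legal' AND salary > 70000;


Filtering: department = 'Legal' AND salary > 70000
Matching: 0 rows

Empty result set (0 rows)


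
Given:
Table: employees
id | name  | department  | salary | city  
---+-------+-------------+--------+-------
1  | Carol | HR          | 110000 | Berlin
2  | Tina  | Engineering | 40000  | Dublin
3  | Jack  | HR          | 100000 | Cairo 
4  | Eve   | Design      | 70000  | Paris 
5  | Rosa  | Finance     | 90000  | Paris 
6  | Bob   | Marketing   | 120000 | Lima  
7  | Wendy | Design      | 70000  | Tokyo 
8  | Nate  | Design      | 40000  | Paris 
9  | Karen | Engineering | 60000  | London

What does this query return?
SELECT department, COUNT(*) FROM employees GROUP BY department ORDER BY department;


Assigning each row to its department group:
  Carol -> HR
  Tina -> Engineering
  Jack -> HR
  Eve -> Design
  Rosa -> Finance
  Bob -> Marketing
  Wendy -> Design
  Nate -> Design
  Karen -> Engineering


5 groups:
Design, 3
Engineering, 2
Finance, 1
HR, 2
Marketing, 1
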